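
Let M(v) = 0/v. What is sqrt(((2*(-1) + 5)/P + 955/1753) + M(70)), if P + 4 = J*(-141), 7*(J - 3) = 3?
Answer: 13*sqrt(28505075467)/2990618 ≈ 0.73391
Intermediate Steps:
J = 24/7 (J = 3 + (1/7)*3 = 3 + 3/7 = 24/7 ≈ 3.4286)
M(v) = 0
P = -3412/7 (P = -4 + (24/7)*(-141) = -4 - 3384/7 = -3412/7 ≈ -487.43)
sqrt(((2*(-1) + 5)/P + 955/1753) + M(70)) = sqrt(((2*(-1) + 5)/(-3412/7) + 955/1753) + 0) = sqrt(((-2 + 5)*(-7/3412) + 955*(1/1753)) + 0) = sqrt((3*(-7/3412) + 955/1753) + 0) = sqrt((-21/3412 + 955/1753) + 0) = sqrt(3221647/5981236 + 0) = sqrt(3221647/5981236) = 13*sqrt(28505075467)/2990618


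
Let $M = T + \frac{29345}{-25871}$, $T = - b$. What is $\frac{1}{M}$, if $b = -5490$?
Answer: $\frac{25871}{142002445} \approx 0.00018219$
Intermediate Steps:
$T = 5490$ ($T = \left(-1\right) \left(-5490\right) = 5490$)
$M = \frac{142002445}{25871}$ ($M = 5490 + \frac{29345}{-25871} = 5490 + 29345 \left(- \frac{1}{25871}\right) = 5490 - \frac{29345}{25871} = \frac{142002445}{25871} \approx 5488.9$)
$\frac{1}{M} = \frac{1}{\frac{142002445}{25871}} = \frac{25871}{142002445}$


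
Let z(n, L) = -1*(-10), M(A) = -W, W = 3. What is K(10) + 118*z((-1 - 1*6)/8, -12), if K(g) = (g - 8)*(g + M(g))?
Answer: 1194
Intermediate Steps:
M(A) = -3 (M(A) = -1*3 = -3)
K(g) = (-8 + g)*(-3 + g) (K(g) = (g - 8)*(g - 3) = (-8 + g)*(-3 + g))
z(n, L) = 10
K(10) + 118*z((-1 - 1*6)/8, -12) = (24 + 10² - 11*10) + 118*10 = (24 + 100 - 110) + 1180 = 14 + 1180 = 1194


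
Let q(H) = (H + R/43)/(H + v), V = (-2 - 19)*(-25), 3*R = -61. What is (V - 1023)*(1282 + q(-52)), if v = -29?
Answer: -2224796242/3483 ≈ -6.3876e+5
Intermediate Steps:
R = -61/3 (R = (⅓)*(-61) = -61/3 ≈ -20.333)
V = 525 (V = -21*(-25) = 525)
q(H) = (-61/129 + H)/(-29 + H) (q(H) = (H - 61/3/43)/(H - 29) = (H - 61/3*1/43)/(-29 + H) = (H - 61/129)/(-29 + H) = (-61/129 + H)/(-29 + H))
(V - 1023)*(1282 + q(-52)) = (525 - 1023)*(1282 + (-61/129 - 52)/(-29 - 52)) = -498*(1282 - 6769/129/(-81)) = -498*(1282 - 1/81*(-6769/129)) = -498*(1282 + 6769/10449) = -498*13402387/10449 = -2224796242/3483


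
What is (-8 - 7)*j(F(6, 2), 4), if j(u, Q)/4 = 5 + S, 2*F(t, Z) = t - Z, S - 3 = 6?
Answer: -840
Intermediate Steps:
S = 9 (S = 3 + 6 = 9)
F(t, Z) = t/2 - Z/2 (F(t, Z) = (t - Z)/2 = t/2 - Z/2)
j(u, Q) = 56 (j(u, Q) = 4*(5 + 9) = 4*14 = 56)
(-8 - 7)*j(F(6, 2), 4) = (-8 - 7)*56 = -15*56 = -840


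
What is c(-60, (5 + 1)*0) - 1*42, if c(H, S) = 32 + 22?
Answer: 12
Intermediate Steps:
c(H, S) = 54
c(-60, (5 + 1)*0) - 1*42 = 54 - 1*42 = 54 - 42 = 12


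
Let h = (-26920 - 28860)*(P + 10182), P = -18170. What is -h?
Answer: -445570640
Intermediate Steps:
h = 445570640 (h = (-26920 - 28860)*(-18170 + 10182) = -55780*(-7988) = 445570640)
-h = -1*445570640 = -445570640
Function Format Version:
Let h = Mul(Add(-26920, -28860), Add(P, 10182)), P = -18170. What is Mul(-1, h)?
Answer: -445570640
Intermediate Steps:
h = 445570640 (h = Mul(Add(-26920, -28860), Add(-18170, 10182)) = Mul(-55780, -7988) = 445570640)
Mul(-1, h) = Mul(-1, 445570640) = -445570640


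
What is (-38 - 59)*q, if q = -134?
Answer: 12998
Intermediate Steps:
(-38 - 59)*q = (-38 - 59)*(-134) = -97*(-134) = 12998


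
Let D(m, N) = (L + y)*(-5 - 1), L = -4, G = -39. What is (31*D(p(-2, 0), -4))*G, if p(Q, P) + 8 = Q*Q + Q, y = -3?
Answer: -50778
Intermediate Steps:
p(Q, P) = -8 + Q + Q² (p(Q, P) = -8 + (Q*Q + Q) = -8 + (Q² + Q) = -8 + (Q + Q²) = -8 + Q + Q²)
D(m, N) = 42 (D(m, N) = (-4 - 3)*(-5 - 1) = -7*(-6) = 42)
(31*D(p(-2, 0), -4))*G = (31*42)*(-39) = 1302*(-39) = -50778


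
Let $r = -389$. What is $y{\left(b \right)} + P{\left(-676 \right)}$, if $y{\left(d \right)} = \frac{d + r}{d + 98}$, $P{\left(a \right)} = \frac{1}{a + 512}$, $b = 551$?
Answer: $\frac{25919}{106436} \approx 0.24352$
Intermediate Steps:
$P{\left(a \right)} = \frac{1}{512 + a}$
$y{\left(d \right)} = \frac{-389 + d}{98 + d}$ ($y{\left(d \right)} = \frac{d - 389}{d + 98} = \frac{-389 + d}{98 + d}$)
$y{\left(b \right)} + P{\left(-676 \right)} = \frac{-389 + 551}{98 + 551} + \frac{1}{512 - 676} = \frac{1}{649} \cdot 162 + \frac{1}{-164} = \frac{1}{649} \cdot 162 - \frac{1}{164} = \frac{162}{649} - \frac{1}{164} = \frac{25919}{106436}$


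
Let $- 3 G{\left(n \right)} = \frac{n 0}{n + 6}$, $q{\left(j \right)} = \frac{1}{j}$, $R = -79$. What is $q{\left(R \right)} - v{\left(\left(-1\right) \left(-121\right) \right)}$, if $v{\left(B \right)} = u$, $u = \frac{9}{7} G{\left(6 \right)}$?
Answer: $- \frac{1}{79} \approx -0.012658$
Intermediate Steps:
$G{\left(n \right)} = 0$ ($G{\left(n \right)} = - \frac{n 0 \frac{1}{n + 6}}{3} = - \frac{0 \frac{1}{6 + n}}{3} = \left(- \frac{1}{3}\right) 0 = 0$)
$u = 0$ ($u = \frac{9}{7} \cdot 0 = 0$)
$v{\left(B \right)} = 0$
$q{\left(R \right)} - v{\left(\left(-1\right) \left(-121\right) \right)} = \frac{1}{-79} - 0 = - \frac{1}{79} + 0 = - \frac{1}{79}$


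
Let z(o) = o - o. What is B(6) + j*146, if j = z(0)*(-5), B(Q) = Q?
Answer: 6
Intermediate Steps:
z(o) = 0
j = 0 (j = 0*(-5) = 0)
B(6) + j*146 = 6 + 0*146 = 6 + 0 = 6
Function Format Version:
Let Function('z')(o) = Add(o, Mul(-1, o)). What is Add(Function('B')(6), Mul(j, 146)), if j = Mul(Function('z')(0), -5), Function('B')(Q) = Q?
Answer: 6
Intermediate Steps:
Function('z')(o) = 0
j = 0 (j = Mul(0, -5) = 0)
Add(Function('B')(6), Mul(j, 146)) = Add(6, Mul(0, 146)) = Add(6, 0) = 6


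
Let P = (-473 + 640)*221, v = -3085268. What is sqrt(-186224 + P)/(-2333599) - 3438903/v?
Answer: 3438903/3085268 - I*sqrt(149317)/2333599 ≈ 1.1146 - 0.00016559*I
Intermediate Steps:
P = 36907 (P = 167*221 = 36907)
sqrt(-186224 + P)/(-2333599) - 3438903/v = sqrt(-186224 + 36907)/(-2333599) - 3438903/(-3085268) = sqrt(-149317)*(-1/2333599) - 3438903*(-1/3085268) = (I*sqrt(149317))*(-1/2333599) + 3438903/3085268 = -I*sqrt(149317)/2333599 + 3438903/3085268 = 3438903/3085268 - I*sqrt(149317)/2333599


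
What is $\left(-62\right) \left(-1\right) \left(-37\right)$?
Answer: $-2294$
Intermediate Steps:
$\left(-62\right) \left(-1\right) \left(-37\right) = 62 \left(-37\right) = -2294$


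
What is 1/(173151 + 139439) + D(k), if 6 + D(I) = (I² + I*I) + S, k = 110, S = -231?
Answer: 7490594171/312590 ≈ 23963.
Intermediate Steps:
D(I) = -237 + 2*I² (D(I) = -6 + ((I² + I*I) - 231) = -6 + ((I² + I²) - 231) = -6 + (2*I² - 231) = -6 + (-231 + 2*I²) = -237 + 2*I²)
1/(173151 + 139439) + D(k) = 1/(173151 + 139439) + (-237 + 2*110²) = 1/312590 + (-237 + 2*12100) = 1/312590 + (-237 + 24200) = 1/312590 + 23963 = 7490594171/312590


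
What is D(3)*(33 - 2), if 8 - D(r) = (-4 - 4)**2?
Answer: -1736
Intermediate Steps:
D(r) = -56 (D(r) = 8 - (-4 - 4)**2 = 8 - 1*(-8)**2 = 8 - 1*64 = 8 - 64 = -56)
D(3)*(33 - 2) = -56*(33 - 2) = -56*31 = -1736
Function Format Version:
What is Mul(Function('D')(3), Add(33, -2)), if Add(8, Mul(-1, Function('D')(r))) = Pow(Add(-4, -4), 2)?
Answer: -1736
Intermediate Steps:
Function('D')(r) = -56 (Function('D')(r) = Add(8, Mul(-1, Pow(Add(-4, -4), 2))) = Add(8, Mul(-1, Pow(-8, 2))) = Add(8, Mul(-1, 64)) = Add(8, -64) = -56)
Mul(Function('D')(3), Add(33, -2)) = Mul(-56, Add(33, -2)) = Mul(-56, 31) = -1736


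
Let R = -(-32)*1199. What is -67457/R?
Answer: -67457/38368 ≈ -1.7582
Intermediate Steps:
R = 38368 (R = -1*(-38368) = 38368)
-67457/R = -67457/38368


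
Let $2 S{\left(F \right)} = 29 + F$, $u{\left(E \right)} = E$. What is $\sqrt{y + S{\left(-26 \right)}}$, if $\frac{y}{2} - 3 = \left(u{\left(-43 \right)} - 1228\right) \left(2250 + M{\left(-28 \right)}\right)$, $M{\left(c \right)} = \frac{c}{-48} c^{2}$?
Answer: $\frac{i \sqrt{247753218}}{6} \approx 2623.4 i$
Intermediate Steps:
$M{\left(c \right)} = - \frac{c^{3}}{48}$ ($M{\left(c \right)} = c \left(- \frac{1}{48}\right) c^{2} = - \frac{c}{48} c^{2} = - \frac{c^{3}}{48}$)
$S{\left(F \right)} = \frac{29}{2} + \frac{F}{2}$ ($S{\left(F \right)} = \frac{29 + F}{2} = \frac{29}{2} + \frac{F}{2}$)
$y = - \frac{20646106}{3}$ ($y = 6 + 2 \left(-43 - 1228\right) \left(2250 - \frac{\left(-28\right)^{3}}{48}\right) = 6 + 2 \left(- 1271 \left(2250 - - \frac{1372}{3}\right)\right) = 6 + 2 \left(- 1271 \left(2250 + \frac{1372}{3}\right)\right) = 6 + 2 \left(\left(-1271\right) \frac{8122}{3}\right) = 6 + 2 \left(- \frac{10323062}{3}\right) = 6 - \frac{20646124}{3} = - \frac{20646106}{3} \approx -6.882 \cdot 10^{6}$)
$\sqrt{y + S{\left(-26 \right)}} = \sqrt{- \frac{20646106}{3} + \left(\frac{29}{2} + \frac{1}{2} \left(-26\right)\right)} = \sqrt{- \frac{20646106}{3} + \left(\frac{29}{2} - 13\right)} = \sqrt{- \frac{20646106}{3} + \frac{3}{2}} = \sqrt{- \frac{41292203}{6}} = \frac{i \sqrt{247753218}}{6}$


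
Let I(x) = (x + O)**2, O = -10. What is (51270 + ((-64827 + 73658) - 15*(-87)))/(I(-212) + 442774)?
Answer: 30703/246029 ≈ 0.12479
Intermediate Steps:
I(x) = (-10 + x)**2 (I(x) = (x - 10)**2 = (-10 + x)**2)
(51270 + ((-64827 + 73658) - 15*(-87)))/(I(-212) + 442774) = (51270 + ((-64827 + 73658) - 15*(-87)))/((-10 - 212)**2 + 442774) = (51270 + (8831 + 1305))/((-222)**2 + 442774) = (51270 + 10136)/(49284 + 442774) = 61406/492058 = 61406*(1/492058) = 30703/246029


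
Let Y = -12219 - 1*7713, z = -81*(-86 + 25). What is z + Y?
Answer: -14991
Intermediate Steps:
z = 4941 (z = -81*(-61) = 4941)
Y = -19932 (Y = -12219 - 7713 = -19932)
z + Y = 4941 - 19932 = -14991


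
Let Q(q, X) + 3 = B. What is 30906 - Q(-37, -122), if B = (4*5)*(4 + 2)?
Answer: 30789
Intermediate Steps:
B = 120 (B = 20*6 = 120)
Q(q, X) = 117 (Q(q, X) = -3 + 120 = 117)
30906 - Q(-37, -122) = 30906 - 1*117 = 30906 - 117 = 30789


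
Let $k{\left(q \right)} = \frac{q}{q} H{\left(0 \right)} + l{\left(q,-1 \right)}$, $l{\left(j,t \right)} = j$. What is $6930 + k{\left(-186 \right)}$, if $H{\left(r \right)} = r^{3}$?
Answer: $6744$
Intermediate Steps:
$k{\left(q \right)} = q$ ($k{\left(q \right)} = \frac{q}{q} 0^{3} + q = 1 \cdot 0 + q = 0 + q = q$)
$6930 + k{\left(-186 \right)} = 6930 - 186 = 6744$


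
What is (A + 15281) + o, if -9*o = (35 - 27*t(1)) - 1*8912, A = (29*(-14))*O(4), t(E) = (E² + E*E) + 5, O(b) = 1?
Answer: 47647/3 ≈ 15882.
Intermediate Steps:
t(E) = 5 + 2*E² (t(E) = (E² + E²) + 5 = 2*E² + 5 = 5 + 2*E²)
A = -406 (A = (29*(-14))*1 = -406*1 = -406)
o = 3022/3 (o = -((35 - 27*(5 + 2*1²)) - 1*8912)/9 = -((35 - 27*(5 + 2*1)) - 8912)/9 = -((35 - 27*(5 + 2)) - 8912)/9 = -((35 - 27*7) - 8912)/9 = -((35 - 189) - 8912)/9 = -(-154 - 8912)/9 = -⅑*(-9066) = 3022/3 ≈ 1007.3)
(A + 15281) + o = (-406 + 15281) + 3022/3 = 14875 + 3022/3 = 47647/3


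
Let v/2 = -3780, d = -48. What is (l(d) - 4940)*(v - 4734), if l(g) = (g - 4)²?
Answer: 27489384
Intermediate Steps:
l(g) = (-4 + g)²
v = -7560 (v = 2*(-3780) = -7560)
(l(d) - 4940)*(v - 4734) = ((-4 - 48)² - 4940)*(-7560 - 4734) = ((-52)² - 4940)*(-12294) = (2704 - 4940)*(-12294) = -2236*(-12294) = 27489384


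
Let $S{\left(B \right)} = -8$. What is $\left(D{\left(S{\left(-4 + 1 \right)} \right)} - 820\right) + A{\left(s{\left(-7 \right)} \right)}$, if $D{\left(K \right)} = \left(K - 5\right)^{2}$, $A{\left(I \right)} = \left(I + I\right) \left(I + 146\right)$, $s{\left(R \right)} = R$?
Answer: $-2597$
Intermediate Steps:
$A{\left(I \right)} = 2 I \left(146 + I\right)$
$D{\left(K \right)} = \left(-5 + K\right)^{2}$
$\left(D{\left(S{\left(-4 + 1 \right)} \right)} - 820\right) + A{\left(s{\left(-7 \right)} \right)} = \left(\left(-5 - 8\right)^{2} - 820\right) + 2 \left(-7\right) \left(146 - 7\right) = \left(\left(-13\right)^{2} - 820\right) + 2 \left(-7\right) 139 = \left(169 - 820\right) - 1946 = -651 - 1946 = -2597$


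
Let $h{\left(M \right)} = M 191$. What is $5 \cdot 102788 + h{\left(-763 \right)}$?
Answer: $368207$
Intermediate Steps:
$h{\left(M \right)} = 191 M$
$5 \cdot 102788 + h{\left(-763 \right)} = 5 \cdot 102788 + 191 \left(-763\right) = 513940 - 145733 = 368207$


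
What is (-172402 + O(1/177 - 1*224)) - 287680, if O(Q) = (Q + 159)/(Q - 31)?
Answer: -10382664742/22567 ≈ -4.6008e+5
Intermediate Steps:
O(Q) = (159 + Q)/(-31 + Q)
(-172402 + O(1/177 - 1*224)) - 287680 = (-172402 + (159 + (1/177 - 1*224))/(-31 + (1/177 - 1*224))) - 287680 = (-172402 + (159 + (1/177 - 224))/(-31 + (1/177 - 224))) - 287680 = (-172402 + (159 - 39647/177)/(-31 - 39647/177)) - 287680 = (-172402 - 11504/177/(-45134/177)) - 287680 = (-172402 - 177/45134*(-11504/177)) - 287680 = (-172402 + 5752/22567) - 287680 = -3890590182/22567 - 287680 = -10382664742/22567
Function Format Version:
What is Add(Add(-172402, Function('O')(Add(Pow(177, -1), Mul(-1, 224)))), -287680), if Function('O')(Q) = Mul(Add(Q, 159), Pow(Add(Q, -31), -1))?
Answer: Rational(-10382664742, 22567) ≈ -4.6008e+5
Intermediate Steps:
Function('O')(Q) = Mul(Pow(Add(-31, Q), -1), Add(159, Q)) (Function('O')(Q) = Mul(Add(159, Q), Pow(Add(-31, Q), -1)) = Mul(Pow(Add(-31, Q), -1), Add(159, Q)))
Add(Add(-172402, Function('O')(Add(Pow(177, -1), Mul(-1, 224)))), -287680) = Add(Add(-172402, Mul(Pow(Add(-31, Add(Pow(177, -1), Mul(-1, 224))), -1), Add(159, Add(Pow(177, -1), Mul(-1, 224))))), -287680) = Add(Add(-172402, Mul(Pow(Add(-31, Add(Rational(1, 177), -224)), -1), Add(159, Add(Rational(1, 177), -224)))), -287680) = Add(Add(-172402, Mul(Pow(Add(-31, Rational(-39647, 177)), -1), Add(159, Rational(-39647, 177)))), -287680) = Add(Add(-172402, Mul(Pow(Rational(-45134, 177), -1), Rational(-11504, 177))), -287680) = Add(Add(-172402, Mul(Rational(-177, 45134), Rational(-11504, 177))), -287680) = Add(Add(-172402, Rational(5752, 22567)), -287680) = Add(Rational(-3890590182, 22567), -287680) = Rational(-10382664742, 22567)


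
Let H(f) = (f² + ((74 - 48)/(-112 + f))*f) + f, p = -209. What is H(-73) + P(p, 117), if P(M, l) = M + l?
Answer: 957238/185 ≈ 5174.3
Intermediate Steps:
H(f) = f + f² + 26*f/(-112 + f) (H(f) = (f² + (26/(-112 + f))*f) + f = (f² + 26*f/(-112 + f)) + f = f + f² + 26*f/(-112 + f))
H(-73) + P(p, 117) = -73*(-86 + (-73)² - 111*(-73))/(-112 - 73) + (-209 + 117) = -73*(-86 + 5329 + 8103)/(-185) - 92 = -73*(-1/185)*13346 - 92 = 974258/185 - 92 = 957238/185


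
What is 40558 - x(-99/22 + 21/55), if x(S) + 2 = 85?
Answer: 40475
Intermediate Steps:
x(S) = 83 (x(S) = -2 + 85 = 83)
40558 - x(-99/22 + 21/55) = 40558 - 1*83 = 40558 - 83 = 40475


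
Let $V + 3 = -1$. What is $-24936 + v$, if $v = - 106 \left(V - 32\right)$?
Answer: $-21120$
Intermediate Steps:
$V = -4$ ($V = -3 - 1 = -4$)
$v = 3816$ ($v = - 106 \left(-4 - 32\right) = \left(-106\right) \left(-36\right) = 3816$)
$-24936 + v = -24936 + 3816 = -21120$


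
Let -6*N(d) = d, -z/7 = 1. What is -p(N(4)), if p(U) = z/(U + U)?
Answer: -21/4 ≈ -5.2500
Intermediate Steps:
z = -7 (z = -7*1 = -7)
N(d) = -d/6
p(U) = -7/(2*U) (p(U) = -7/(U + U) = -7*1/(2*U) = -7/(2*U))
-p(N(4)) = -(-7)/(2*((-⅙*4))) = -(-7)/(2*(-⅔)) = -(-7)*(-3)/(2*2) = -1*21/4 = -21/4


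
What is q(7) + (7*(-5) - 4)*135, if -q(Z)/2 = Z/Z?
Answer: -5267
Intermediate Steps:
q(Z) = -2 (q(Z) = -2*Z/Z = -2*1 = -2)
q(7) + (7*(-5) - 4)*135 = -2 + (7*(-5) - 4)*135 = -2 + (-35 - 4)*135 = -2 - 39*135 = -2 - 5265 = -5267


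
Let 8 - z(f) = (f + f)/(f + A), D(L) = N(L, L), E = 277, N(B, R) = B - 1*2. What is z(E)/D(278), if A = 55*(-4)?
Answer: -49/7866 ≈ -0.0062293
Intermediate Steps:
N(B, R) = -2 + B (N(B, R) = B - 2 = -2 + B)
D(L) = -2 + L
A = -220
z(f) = 8 - 2*f/(-220 + f) (z(f) = 8 - (f + f)/(f - 220) = 8 - 2*f/(-220 + f))
z(E)/D(278) = (2*(-880 + 3*277)/(-220 + 277))/(-2 + 278) = (2*(-880 + 831)/57)/276 = (2*(1/57)*(-49))*(1/276) = -98/57*1/276 = -49/7866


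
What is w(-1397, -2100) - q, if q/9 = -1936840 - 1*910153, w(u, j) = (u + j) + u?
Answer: 25618043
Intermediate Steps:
w(u, j) = j + 2*u (w(u, j) = (j + u) + u = j + 2*u)
q = -25622937 (q = 9*(-1936840 - 1*910153) = 9*(-1936840 - 910153) = 9*(-2846993) = -25622937)
w(-1397, -2100) - q = (-2100 + 2*(-1397)) - 1*(-25622937) = (-2100 - 2794) + 25622937 = -4894 + 25622937 = 25618043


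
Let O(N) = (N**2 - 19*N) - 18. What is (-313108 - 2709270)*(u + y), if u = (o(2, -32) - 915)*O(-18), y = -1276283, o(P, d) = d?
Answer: 5712110054942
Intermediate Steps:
O(N) = -18 + N**2 - 19*N
u = -613656 (u = (-32 - 915)*(-18 + (-18)**2 - 19*(-18)) = -947*(-18 + 324 + 342) = -947*648 = -613656)
(-313108 - 2709270)*(u + y) = (-313108 - 2709270)*(-613656 - 1276283) = -3022378*(-1889939) = 5712110054942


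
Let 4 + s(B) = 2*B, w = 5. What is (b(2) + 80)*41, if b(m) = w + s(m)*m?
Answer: 3485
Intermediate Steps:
s(B) = -4 + 2*B
b(m) = 5 + m*(-4 + 2*m) (b(m) = 5 + (-4 + 2*m)*m = 5 + m*(-4 + 2*m))
(b(2) + 80)*41 = ((5 + 2*2*(-2 + 2)) + 80)*41 = ((5 + 2*2*0) + 80)*41 = ((5 + 0) + 80)*41 = (5 + 80)*41 = 85*41 = 3485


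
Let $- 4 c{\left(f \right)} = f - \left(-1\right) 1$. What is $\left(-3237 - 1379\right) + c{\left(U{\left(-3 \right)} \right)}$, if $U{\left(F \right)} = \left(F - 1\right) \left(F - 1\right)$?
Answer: $- \frac{18481}{4} \approx -4620.3$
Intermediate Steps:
$U{\left(F \right)} = \left(-1 + F\right)^{2}$ ($U{\left(F \right)} = \left(-1 + F\right) \left(-1 + F\right) = \left(-1 + F\right)^{2}$)
$c{\left(f \right)} = - \frac{1}{4} - \frac{f}{4}$ ($c{\left(f \right)} = - \frac{f - \left(-1\right) 1}{4} = - \frac{f - -1}{4} = - \frac{f + 1}{4} = - \frac{1 + f}{4} = - \frac{1}{4} - \frac{f}{4}$)
$\left(-3237 - 1379\right) + c{\left(U{\left(-3 \right)} \right)} = \left(-3237 - 1379\right) - \left(\frac{1}{4} + \frac{\left(-1 - 3\right)^{2}}{4}\right) = -4616 - \left(\frac{1}{4} + \frac{\left(-4\right)^{2}}{4}\right) = -4616 - \frac{17}{4} = - \frac{18481}{4}$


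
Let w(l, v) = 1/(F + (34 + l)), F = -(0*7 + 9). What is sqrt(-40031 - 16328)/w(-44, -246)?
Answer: -19*I*sqrt(56359) ≈ -4510.6*I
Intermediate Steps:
F = -9 (F = -(0 + 9) = -1*9 = -9)
w(l, v) = 1/(25 + l) (w(l, v) = 1/(-9 + (34 + l)) = 1/(25 + l))
sqrt(-40031 - 16328)/w(-44, -246) = sqrt(-40031 - 16328)/(1/(25 - 44)) = sqrt(-56359)/(1/(-19)) = (I*sqrt(56359))/(-1/19) = (I*sqrt(56359))*(-19) = -19*I*sqrt(56359)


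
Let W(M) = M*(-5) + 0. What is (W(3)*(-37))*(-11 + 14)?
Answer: 1665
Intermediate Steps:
W(M) = -5*M (W(M) = -5*M + 0 = -5*M)
(W(3)*(-37))*(-11 + 14) = (-5*3*(-37))*(-11 + 14) = -15*(-37)*3 = 555*3 = 1665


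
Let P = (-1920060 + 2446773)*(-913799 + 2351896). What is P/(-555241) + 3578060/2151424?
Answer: -407406267673751701/298639703296 ≈ -1.3642e+6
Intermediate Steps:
P = 757464385161 (P = 526713*1438097 = 757464385161)
P/(-555241) + 3578060/2151424 = 757464385161/(-555241) + 3578060/2151424 = 757464385161*(-1/555241) + 3578060*(1/2151424) = -757464385161/555241 + 894515/537856 = -407406267673751701/298639703296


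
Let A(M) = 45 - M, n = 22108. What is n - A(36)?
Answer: 22099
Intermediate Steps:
n - A(36) = 22108 - (45 - 1*36) = 22108 - (45 - 36) = 22108 - 1*9 = 22108 - 9 = 22099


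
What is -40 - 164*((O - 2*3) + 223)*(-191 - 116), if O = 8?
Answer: 11328260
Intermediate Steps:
-40 - 164*((O - 2*3) + 223)*(-191 - 116) = -40 - 164*((8 - 2*3) + 223)*(-191 - 116) = -40 - 164*((8 - 6) + 223)*(-307) = -40 - 164*(2 + 223)*(-307) = -40 - 36900*(-307) = -40 - 164*(-69075) = -40 + 11328300 = 11328260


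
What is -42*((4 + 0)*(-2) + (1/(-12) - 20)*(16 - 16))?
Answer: 336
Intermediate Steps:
-42*((4 + 0)*(-2) + (1/(-12) - 20)*(16 - 16)) = -42*(4*(-2) + (-1/12 - 20)*0) = -42*(-8 - 241/12*0) = -42*(-8 + 0) = -42*(-8) = 336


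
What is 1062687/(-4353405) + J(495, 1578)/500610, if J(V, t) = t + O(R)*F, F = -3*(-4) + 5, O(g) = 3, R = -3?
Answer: -2332889077/9686035898 ≈ -0.24085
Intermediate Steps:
F = 17 (F = 12 + 5 = 17)
J(V, t) = 51 + t (J(V, t) = t + 3*17 = t + 51 = 51 + t)
1062687/(-4353405) + J(495, 1578)/500610 = 1062687/(-4353405) + (51 + 1578)/500610 = 1062687*(-1/4353405) + 1629*(1/500610) = -354229/1451135 + 543/166870 = -2332889077/9686035898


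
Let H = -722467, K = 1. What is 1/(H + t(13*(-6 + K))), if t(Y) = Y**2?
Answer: -1/718242 ≈ -1.3923e-6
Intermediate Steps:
1/(H + t(13*(-6 + K))) = 1/(-722467 + (13*(-6 + 1))**2) = 1/(-722467 + (13*(-5))**2) = 1/(-722467 + (-65)**2) = 1/(-722467 + 4225) = 1/(-718242) = -1/718242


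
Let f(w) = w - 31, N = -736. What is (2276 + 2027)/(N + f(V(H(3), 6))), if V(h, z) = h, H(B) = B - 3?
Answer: -331/59 ≈ -5.6102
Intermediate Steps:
H(B) = -3 + B
f(w) = -31 + w
(2276 + 2027)/(N + f(V(H(3), 6))) = (2276 + 2027)/(-736 + (-31 + (-3 + 3))) = 4303/(-736 + (-31 + 0)) = 4303/(-736 - 31) = 4303/(-767) = 4303*(-1/767) = -331/59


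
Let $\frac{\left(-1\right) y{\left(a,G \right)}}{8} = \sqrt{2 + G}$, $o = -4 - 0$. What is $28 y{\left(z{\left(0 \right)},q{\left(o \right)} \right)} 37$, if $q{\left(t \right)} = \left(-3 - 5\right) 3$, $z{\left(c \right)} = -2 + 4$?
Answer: $- 8288 i \sqrt{22} \approx - 38874.0 i$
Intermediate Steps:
$z{\left(c \right)} = 2$
$o = -4$ ($o = -4 + 0 = -4$)
$q{\left(t \right)} = -24$ ($q{\left(t \right)} = \left(-8\right) 3 = -24$)
$y{\left(a,G \right)} = - 8 \sqrt{2 + G}$
$28 y{\left(z{\left(0 \right)},q{\left(o \right)} \right)} 37 = 28 \left(- 8 \sqrt{2 - 24}\right) 37 = 28 \left(- 8 \sqrt{-22}\right) 37 = 28 \left(- 8 i \sqrt{22}\right) 37 = - 224 i \sqrt{22} \cdot 37 = - 8288 i \sqrt{22}$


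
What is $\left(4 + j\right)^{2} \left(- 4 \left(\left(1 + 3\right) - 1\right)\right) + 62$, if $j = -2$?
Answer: $14$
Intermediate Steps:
$\left(4 + j\right)^{2} \left(- 4 \left(\left(1 + 3\right) - 1\right)\right) + 62 = \left(4 - 2\right)^{2} \left(- 4 \left(\left(1 + 3\right) - 1\right)\right) + 62 = 2^{2} \left(- 4 \left(4 - 1\right)\right) + 62 = 4 \left(\left(-4\right) 3\right) + 62 = 4 \left(-12\right) + 62 = -48 + 62 = 14$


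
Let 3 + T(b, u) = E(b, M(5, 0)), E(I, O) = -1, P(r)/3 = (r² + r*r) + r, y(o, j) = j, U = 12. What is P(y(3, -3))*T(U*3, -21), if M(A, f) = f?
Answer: -180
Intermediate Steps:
P(r) = 3*r + 6*r² (P(r) = 3*((r² + r*r) + r) = 3*((r² + r²) + r) = 3*(2*r² + r) = 3*(r + 2*r²) = 3*r + 6*r²)
T(b, u) = -4 (T(b, u) = -3 - 1 = -4)
P(y(3, -3))*T(U*3, -21) = (3*(-3)*(1 + 2*(-3)))*(-4) = (3*(-3)*(1 - 6))*(-4) = (3*(-3)*(-5))*(-4) = 45*(-4) = -180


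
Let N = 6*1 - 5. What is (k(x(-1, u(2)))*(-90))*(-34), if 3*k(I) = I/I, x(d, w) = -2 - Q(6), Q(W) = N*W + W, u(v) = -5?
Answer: 1020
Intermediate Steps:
N = 1 (N = 6 - 5 = 1)
Q(W) = 2*W (Q(W) = 1*W + W = W + W = 2*W)
x(d, w) = -14 (x(d, w) = -2 - 2*6 = -2 - 1*12 = -2 - 12 = -14)
k(I) = ⅓ (k(I) = (I/I)/3 = (⅓)*1 = ⅓)
(k(x(-1, u(2)))*(-90))*(-34) = ((⅓)*(-90))*(-34) = -30*(-34) = 1020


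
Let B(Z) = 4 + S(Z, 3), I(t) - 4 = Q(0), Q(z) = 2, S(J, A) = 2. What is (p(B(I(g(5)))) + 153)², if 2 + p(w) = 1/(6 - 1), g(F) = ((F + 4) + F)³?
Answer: 571536/25 ≈ 22861.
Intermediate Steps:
g(F) = (4 + 2*F)³ (g(F) = ((4 + F) + F)³ = (4 + 2*F)³)
I(t) = 6 (I(t) = 4 + 2 = 6)
B(Z) = 6 (B(Z) = 4 + 2 = 6)
p(w) = -9/5 (p(w) = -2 + 1/(6 - 1) = -2 + 1/5 = -2 + ⅕ = -9/5)
(p(B(I(g(5)))) + 153)² = (-9/5 + 153)² = (756/5)² = 571536/25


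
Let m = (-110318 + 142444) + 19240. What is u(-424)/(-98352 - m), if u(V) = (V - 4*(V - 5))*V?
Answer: 273904/74859 ≈ 3.6589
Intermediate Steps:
m = 51366 (m = 32126 + 19240 = 51366)
u(V) = V*(20 - 3*V) (u(V) = (V - 4*(-5 + V))*V = (V + (20 - 4*V))*V = (20 - 3*V)*V = V*(20 - 3*V))
u(-424)/(-98352 - m) = (-424*(20 - 3*(-424)))/(-98352 - 1*51366) = (-424*(20 + 1272))/(-98352 - 51366) = -424*1292/(-149718) = -547808*(-1/149718) = 273904/74859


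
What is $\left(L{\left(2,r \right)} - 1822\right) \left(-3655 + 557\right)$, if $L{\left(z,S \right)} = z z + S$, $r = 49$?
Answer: $5480362$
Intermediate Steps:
$L{\left(z,S \right)} = S + z^{2}$ ($L{\left(z,S \right)} = z^{2} + S = S + z^{2}$)
$\left(L{\left(2,r \right)} - 1822\right) \left(-3655 + 557\right) = \left(\left(49 + 2^{2}\right) - 1822\right) \left(-3655 + 557\right) = \left(\left(49 + 4\right) - 1822\right) \left(-3098\right) = \left(53 - 1822\right) \left(-3098\right) = \left(-1769\right) \left(-3098\right) = 5480362$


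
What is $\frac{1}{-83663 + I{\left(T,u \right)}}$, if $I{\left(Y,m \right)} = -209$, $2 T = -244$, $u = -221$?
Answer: $- \frac{1}{83872} \approx -1.1923 \cdot 10^{-5}$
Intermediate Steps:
$T = -122$ ($T = \frac{1}{2} \left(-244\right) = -122$)
$\frac{1}{-83663 + I{\left(T,u \right)}} = \frac{1}{-83663 - 209} = \frac{1}{-83872} = - \frac{1}{83872}$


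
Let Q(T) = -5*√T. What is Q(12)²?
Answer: 300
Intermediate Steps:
Q(12)² = (-10*√3)² = 300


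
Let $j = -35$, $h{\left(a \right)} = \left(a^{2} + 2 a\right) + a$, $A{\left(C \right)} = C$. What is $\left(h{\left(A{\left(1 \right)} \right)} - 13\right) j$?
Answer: $315$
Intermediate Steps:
$h{\left(a \right)} = a^{2} + 3 a$
$\left(h{\left(A{\left(1 \right)} \right)} - 13\right) j = \left(1 \left(3 + 1\right) - 13\right) \left(-35\right) = \left(1 \cdot 4 - 13\right) \left(-35\right) = \left(4 - 13\right) \left(-35\right) = \left(-9\right) \left(-35\right) = 315$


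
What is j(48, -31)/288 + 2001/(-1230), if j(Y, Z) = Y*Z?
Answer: -4178/615 ≈ -6.7935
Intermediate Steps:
j(48, -31)/288 + 2001/(-1230) = (48*(-31))/288 + 2001/(-1230) = -1488*1/288 + 2001*(-1/1230) = -31/6 - 667/410 = -4178/615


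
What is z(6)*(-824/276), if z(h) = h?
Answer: -412/23 ≈ -17.913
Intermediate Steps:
z(6)*(-824/276) = 6*(-824/276) = 6*(-824*1/276) = 6*(-206/69) = -412/23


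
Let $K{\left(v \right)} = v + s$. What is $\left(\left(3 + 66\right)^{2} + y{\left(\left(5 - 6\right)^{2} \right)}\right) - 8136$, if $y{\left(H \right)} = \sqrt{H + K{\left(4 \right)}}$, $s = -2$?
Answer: $-3375 + \sqrt{3} \approx -3373.3$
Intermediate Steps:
$K{\left(v \right)} = -2 + v$ ($K{\left(v \right)} = v - 2 = -2 + v$)
$y{\left(H \right)} = \sqrt{2 + H}$ ($y{\left(H \right)} = \sqrt{H + \left(-2 + 4\right)} = \sqrt{H + 2} = \sqrt{2 + H}$)
$\left(\left(3 + 66\right)^{2} + y{\left(\left(5 - 6\right)^{2} \right)}\right) - 8136 = \left(\left(3 + 66\right)^{2} + \sqrt{2 + \left(5 - 6\right)^{2}}\right) - 8136 = \left(69^{2} + \sqrt{2 + \left(-1\right)^{2}}\right) - 8136 = \left(4761 + \sqrt{2 + 1}\right) - 8136 = \left(4761 + \sqrt{3}\right) - 8136 = -3375 + \sqrt{3}$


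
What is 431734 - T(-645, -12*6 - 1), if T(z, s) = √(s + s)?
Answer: 431734 - I*√146 ≈ 4.3173e+5 - 12.083*I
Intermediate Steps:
T(z, s) = √2*√s (T(z, s) = √(2*s) = √2*√s)
431734 - T(-645, -12*6 - 1) = 431734 - √2*√(-12*6 - 1) = 431734 - √2*√(-72 - 1) = 431734 - √2*√(-73) = 431734 - √2*I*√73 = 431734 - I*√146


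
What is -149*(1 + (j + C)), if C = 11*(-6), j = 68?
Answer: -447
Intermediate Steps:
C = -66
-149*(1 + (j + C)) = -149*(1 + (68 - 66)) = -149*(1 + 2) = -149*3 = -447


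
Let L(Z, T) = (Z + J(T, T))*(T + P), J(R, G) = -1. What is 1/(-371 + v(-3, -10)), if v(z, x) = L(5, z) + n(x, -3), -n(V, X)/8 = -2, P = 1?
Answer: -1/363 ≈ -0.0027548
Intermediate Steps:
n(V, X) = 16 (n(V, X) = -8*(-2) = 16)
L(Z, T) = (1 + T)*(-1 + Z) (L(Z, T) = (Z - 1)*(T + 1) = (-1 + Z)*(1 + T) = (1 + T)*(-1 + Z))
v(z, x) = 20 + 4*z (v(z, x) = (-1 + 5 - z + z*5) + 16 = (-1 + 5 - z + 5*z) + 16 = (4 + 4*z) + 16 = 20 + 4*z)
1/(-371 + v(-3, -10)) = 1/(-371 + (20 + 4*(-3))) = 1/(-371 + (20 - 12)) = 1/(-371 + 8) = 1/(-363) = -1/363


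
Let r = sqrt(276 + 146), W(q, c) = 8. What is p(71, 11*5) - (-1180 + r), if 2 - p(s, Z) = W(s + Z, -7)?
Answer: 1174 - sqrt(422) ≈ 1153.5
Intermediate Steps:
p(s, Z) = -6 (p(s, Z) = 2 - 1*8 = 2 - 8 = -6)
r = sqrt(422) ≈ 20.543
p(71, 11*5) - (-1180 + r) = -6 - (-1180 + sqrt(422)) = -6 + (1180 - sqrt(422)) = 1174 - sqrt(422)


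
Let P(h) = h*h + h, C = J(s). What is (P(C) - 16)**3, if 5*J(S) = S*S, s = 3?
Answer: -20570824/15625 ≈ -1316.5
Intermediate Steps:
J(S) = S**2/5 (J(S) = (S*S)/5 = S**2/5)
C = 9/5 (C = (1/5)*3**2 = (1/5)*9 = 9/5 ≈ 1.8000)
P(h) = h + h**2 (P(h) = h**2 + h = h + h**2)
(P(C) - 16)**3 = (9*(1 + 9/5)/5 - 16)**3 = ((9/5)*(14/5) - 16)**3 = (126/25 - 16)**3 = (-274/25)**3 = -20570824/15625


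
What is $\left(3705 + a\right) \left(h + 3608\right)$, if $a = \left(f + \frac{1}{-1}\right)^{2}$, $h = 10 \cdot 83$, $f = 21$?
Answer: $18217990$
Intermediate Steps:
$h = 830$
$a = 400$ ($a = \left(21 + \frac{1}{-1}\right)^{2} = \left(21 - 1\right)^{2} = 20^{2} = 400$)
$\left(3705 + a\right) \left(h + 3608\right) = \left(3705 + 400\right) \left(830 + 3608\right) = 4105 \cdot 4438 = 18217990$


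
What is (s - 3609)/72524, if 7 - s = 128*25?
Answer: -3401/36262 ≈ -0.093790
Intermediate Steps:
s = -3193 (s = 7 - 128*25 = 7 - 1*3200 = 7 - 3200 = -3193)
(s - 3609)/72524 = (-3193 - 3609)/72524 = -6802*1/72524 = -3401/36262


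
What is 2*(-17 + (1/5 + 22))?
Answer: 52/5 ≈ 10.400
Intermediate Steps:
2*(-17 + (1/5 + 22)) = 2*(-17 + (⅕ + 22)) = 2*(-17 + 111/5) = 2*(26/5) = 52/5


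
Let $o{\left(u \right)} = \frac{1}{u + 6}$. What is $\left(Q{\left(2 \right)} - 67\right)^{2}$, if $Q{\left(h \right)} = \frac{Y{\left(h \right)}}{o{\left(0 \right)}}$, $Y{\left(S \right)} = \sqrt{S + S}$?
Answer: $3025$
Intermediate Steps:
$Y{\left(S \right)} = \sqrt{2} \sqrt{S}$ ($Y{\left(S \right)} = \sqrt{2 S} = \sqrt{2} \sqrt{S}$)
$o{\left(u \right)} = \frac{1}{6 + u}$
$Q{\left(h \right)} = 6 \sqrt{2} \sqrt{h}$ ($Q{\left(h \right)} = \frac{\sqrt{2} \sqrt{h}}{\frac{1}{6 + 0}} = \frac{\sqrt{2} \sqrt{h}}{\frac{1}{6}} = \sqrt{2} \sqrt{h} \frac{1}{\frac{1}{6}} = \sqrt{2} \sqrt{h} 6 = 6 \sqrt{2} \sqrt{h}$)
$\left(Q{\left(2 \right)} - 67\right)^{2} = \left(6 \sqrt{2} \sqrt{2} - 67\right)^{2} = \left(12 - 67\right)^{2} = \left(-55\right)^{2} = 3025$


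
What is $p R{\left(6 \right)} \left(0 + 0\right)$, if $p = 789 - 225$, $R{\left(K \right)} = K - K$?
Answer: $0$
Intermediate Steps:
$R{\left(K \right)} = 0$
$p = 564$ ($p = 789 - 225 = 564$)
$p R{\left(6 \right)} \left(0 + 0\right) = 564 \cdot 0 \left(0 + 0\right) = 564 \cdot 0 \cdot 0 = 564 \cdot 0 = 0$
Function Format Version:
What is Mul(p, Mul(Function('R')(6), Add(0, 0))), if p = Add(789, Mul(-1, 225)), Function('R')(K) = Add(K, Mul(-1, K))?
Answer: 0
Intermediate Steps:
Function('R')(K) = 0
p = 564 (p = Add(789, -225) = 564)
Mul(p, Mul(Function('R')(6), Add(0, 0))) = Mul(564, Mul(0, Add(0, 0))) = Mul(564, Mul(0, 0)) = Mul(564, 0) = 0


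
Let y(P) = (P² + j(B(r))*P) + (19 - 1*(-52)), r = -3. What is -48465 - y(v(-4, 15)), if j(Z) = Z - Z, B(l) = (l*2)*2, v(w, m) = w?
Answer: -48552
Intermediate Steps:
B(l) = 4*l (B(l) = (2*l)*2 = 4*l)
j(Z) = 0
y(P) = 71 + P² (y(P) = (P² + 0*P) + (19 - 1*(-52)) = (P² + 0) + (19 + 52) = P² + 71 = 71 + P²)
-48465 - y(v(-4, 15)) = -48465 - (71 + (-4)²) = -48465 - (71 + 16) = -48465 - 1*87 = -48465 - 87 = -48552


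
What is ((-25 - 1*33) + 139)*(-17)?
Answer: -1377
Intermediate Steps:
((-25 - 1*33) + 139)*(-17) = ((-25 - 33) + 139)*(-17) = (-58 + 139)*(-17) = 81*(-17) = -1377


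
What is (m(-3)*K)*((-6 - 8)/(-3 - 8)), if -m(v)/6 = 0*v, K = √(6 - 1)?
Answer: 0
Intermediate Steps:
K = √5 ≈ 2.2361
m(v) = 0 (m(v) = -0*v = -6*0 = 0)
(m(-3)*K)*((-6 - 8)/(-3 - 8)) = (0*√5)*((-6 - 8)/(-3 - 8)) = 0*(-14/(-11)) = 0*(-14*(-1/11)) = 0*(14/11) = 0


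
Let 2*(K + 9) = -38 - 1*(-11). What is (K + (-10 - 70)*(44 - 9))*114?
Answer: -321765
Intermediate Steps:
K = -45/2 (K = -9 + (-38 - 1*(-11))/2 = -9 + (-38 + 11)/2 = -9 + (½)*(-27) = -9 - 27/2 = -45/2 ≈ -22.500)
(K + (-10 - 70)*(44 - 9))*114 = (-45/2 + (-10 - 70)*(44 - 9))*114 = (-45/2 - 80*35)*114 = (-45/2 - 2800)*114 = -5645/2*114 = -321765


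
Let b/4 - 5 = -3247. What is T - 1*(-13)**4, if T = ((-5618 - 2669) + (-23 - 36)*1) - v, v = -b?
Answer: -49875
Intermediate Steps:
b = -12968 (b = 20 + 4*(-3247) = 20 - 12988 = -12968)
v = 12968 (v = -1*(-12968) = 12968)
T = -21314 (T = ((-5618 - 2669) + (-23 - 36)*1) - 1*12968 = (-8287 - 59*1) - 12968 = (-8287 - 59) - 12968 = -8346 - 12968 = -21314)
T - 1*(-13)**4 = -21314 - 1*(-13)**4 = -21314 - 1*28561 = -21314 - 28561 = -49875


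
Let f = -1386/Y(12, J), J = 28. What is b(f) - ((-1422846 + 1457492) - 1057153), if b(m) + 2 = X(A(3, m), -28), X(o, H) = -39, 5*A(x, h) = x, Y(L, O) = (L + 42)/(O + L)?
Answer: 1022466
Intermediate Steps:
Y(L, O) = (42 + L)/(L + O)
A(x, h) = x/5
f = -3080/3 (f = -1386*(12 + 28)/(42 + 12) = -1386/(54/40) = -1386/((1/40)*54) = -1386/27/20 = -1386*20/27 = -3080/3 ≈ -1026.7)
b(m) = -41 (b(m) = -2 - 39 = -41)
b(f) - ((-1422846 + 1457492) - 1057153) = -41 - ((-1422846 + 1457492) - 1057153) = -41 - (34646 - 1057153) = -41 - 1*(-1022507) = -41 + 1022507 = 1022466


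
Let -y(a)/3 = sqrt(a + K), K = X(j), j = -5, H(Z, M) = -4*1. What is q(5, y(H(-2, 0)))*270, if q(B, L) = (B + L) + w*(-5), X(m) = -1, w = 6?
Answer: -6750 - 810*I*sqrt(5) ≈ -6750.0 - 1811.2*I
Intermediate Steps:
H(Z, M) = -4
K = -1
y(a) = -3*sqrt(-1 + a) (y(a) = -3*sqrt(a - 1) = -3*sqrt(-1 + a))
q(B, L) = -30 + B + L (q(B, L) = (B + L) + 6*(-5) = (B + L) - 30 = -30 + B + L)
q(5, y(H(-2, 0)))*270 = (-30 + 5 - 3*sqrt(-1 - 4))*270 = (-30 + 5 - 3*I*sqrt(5))*270 = (-25 - 3*I*sqrt(5))*270 = -6750 - 810*I*sqrt(5)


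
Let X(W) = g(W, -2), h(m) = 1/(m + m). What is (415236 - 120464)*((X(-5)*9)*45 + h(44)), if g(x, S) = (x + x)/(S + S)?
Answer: 6566119993/22 ≈ 2.9846e+8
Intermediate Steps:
h(m) = 1/(2*m)
g(x, S) = x/S (g(x, S) = (2*x)/((2*S)) = (2*x)*(1/(2*S)) = x/S)
X(W) = -W/2 (X(W) = W/(-2) = W*(-½) = -W/2)
(415236 - 120464)*((X(-5)*9)*45 + h(44)) = (415236 - 120464)*((-½*(-5)*9)*45 + (½)/44) = 294772*(((5/2)*9)*45 + (½)*(1/44)) = 294772*((45/2)*45 + 1/88) = 294772*(2025/2 + 1/88) = 294772*(89101/88) = 6566119993/22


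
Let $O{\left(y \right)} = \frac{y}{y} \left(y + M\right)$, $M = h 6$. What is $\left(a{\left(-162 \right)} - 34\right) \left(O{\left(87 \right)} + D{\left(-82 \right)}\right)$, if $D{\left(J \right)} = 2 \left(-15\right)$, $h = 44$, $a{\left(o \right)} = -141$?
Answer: $-56175$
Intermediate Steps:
$M = 264$ ($M = 44 \cdot 6 = 264$)
$D{\left(J \right)} = -30$
$O{\left(y \right)} = 264 + y$ ($O{\left(y \right)} = \frac{y}{y} \left(y + 264\right) = 1 \left(264 + y\right) = 264 + y$)
$\left(a{\left(-162 \right)} - 34\right) \left(O{\left(87 \right)} + D{\left(-82 \right)}\right) = \left(-141 - 34\right) \left(\left(264 + 87\right) - 30\right) = - 175 \left(351 - 30\right) = \left(-175\right) 321 = -56175$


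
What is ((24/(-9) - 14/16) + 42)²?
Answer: 851929/576 ≈ 1479.0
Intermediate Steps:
((24/(-9) - 14/16) + 42)² = ((24*(-⅑) - 14*1/16) + 42)² = ((-8/3 - 7/8) + 42)² = (-85/24 + 42)² = (923/24)² = 851929/576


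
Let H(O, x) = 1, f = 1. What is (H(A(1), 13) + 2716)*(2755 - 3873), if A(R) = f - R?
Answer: -3037606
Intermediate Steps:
A(R) = 1 - R
(H(A(1), 13) + 2716)*(2755 - 3873) = (1 + 2716)*(2755 - 3873) = 2717*(-1118) = -3037606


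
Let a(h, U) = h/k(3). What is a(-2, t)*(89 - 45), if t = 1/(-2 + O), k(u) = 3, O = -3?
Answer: -88/3 ≈ -29.333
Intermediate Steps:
t = -1/5 (t = 1/(-2 - 3) = 1/(-5) = -1/5 ≈ -0.20000)
a(h, U) = h/3
a(-2, t)*(89 - 45) = ((1/3)*(-2))*(89 - 45) = -2/3*44 = -88/3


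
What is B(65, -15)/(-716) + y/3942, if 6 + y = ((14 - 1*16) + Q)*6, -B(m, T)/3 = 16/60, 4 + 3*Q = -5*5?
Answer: -32039/1764045 ≈ -0.018162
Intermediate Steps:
Q = -29/3 (Q = -4/3 + (-5*5)/3 = -4/3 + (⅓)*(-25) = -4/3 - 25/3 = -29/3 ≈ -9.6667)
B(m, T) = -⅘ (B(m, T) = -48/60 = -3*4/15 = -⅘)
y = -76 (y = -6 + ((14 - 1*16) - 29/3)*6 = -6 + ((14 - 16) - 29/3)*6 = -6 + (-2 - 29/3)*6 = -6 - 35/3*6 = -6 - 70 = -76)
B(65, -15)/(-716) + y/3942 = -⅘/(-716) - 76/3942 = -⅘*(-1/716) - 76*1/3942 = 1/895 - 38/1971 = -32039/1764045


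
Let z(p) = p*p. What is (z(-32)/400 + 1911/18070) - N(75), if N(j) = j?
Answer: -502723/6950 ≈ -72.334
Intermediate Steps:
z(p) = p**2
(z(-32)/400 + 1911/18070) - N(75) = ((-32)**2/400 + 1911/18070) - 1*75 = (1024*(1/400) + 1911*(1/18070)) - 75 = (64/25 + 147/1390) - 75 = 18527/6950 - 75 = -502723/6950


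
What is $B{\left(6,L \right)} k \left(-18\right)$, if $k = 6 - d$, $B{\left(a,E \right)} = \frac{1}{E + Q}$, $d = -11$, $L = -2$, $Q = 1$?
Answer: $306$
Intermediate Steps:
$B{\left(a,E \right)} = \frac{1}{1 + E}$ ($B{\left(a,E \right)} = \frac{1}{E + 1} = \frac{1}{1 + E}$)
$k = 17$ ($k = 6 - -11 = 6 + 11 = 17$)
$B{\left(6,L \right)} k \left(-18\right) = \frac{1}{1 - 2} \cdot 17 \left(-18\right) = \frac{1}{-1} \cdot 17 \left(-18\right) = \left(-1\right) 17 \left(-18\right) = \left(-17\right) \left(-18\right) = 306$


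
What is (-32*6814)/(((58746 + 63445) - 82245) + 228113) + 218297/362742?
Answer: -6859564031/32412085926 ≈ -0.21164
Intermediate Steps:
(-32*6814)/(((58746 + 63445) - 82245) + 228113) + 218297/362742 = -218048/((122191 - 82245) + 228113) + 218297*(1/362742) = -218048/(39946 + 228113) + 218297/362742 = -218048/268059 + 218297/362742 = -6859564031/32412085926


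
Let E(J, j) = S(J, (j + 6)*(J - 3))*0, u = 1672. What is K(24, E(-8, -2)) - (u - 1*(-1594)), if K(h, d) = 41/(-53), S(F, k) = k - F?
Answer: -173139/53 ≈ -3266.8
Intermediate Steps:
E(J, j) = 0 (E(J, j) = ((j + 6)*(J - 3) - J)*0 = ((6 + j)*(-3 + J) - J)*0 = ((-3 + J)*(6 + j) - J)*0 = (-J + (-3 + J)*(6 + j))*0 = 0)
K(h, d) = -41/53 (K(h, d) = 41*(-1/53) = -41/53)
K(24, E(-8, -2)) - (u - 1*(-1594)) = -41/53 - (1672 - 1*(-1594)) = -41/53 - (1672 + 1594) = -41/53 - 1*3266 = -41/53 - 3266 = -173139/53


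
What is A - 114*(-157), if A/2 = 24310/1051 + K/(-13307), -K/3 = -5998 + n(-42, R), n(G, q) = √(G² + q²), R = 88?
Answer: 250924451938/13985657 + 12*√2377/13307 ≈ 17942.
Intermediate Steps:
K = 17994 - 6*√2377 (K = -3*(-5998 + √((-42)² + 88²)) = -3*(-5998 + √(1764 + 7744)) = -3*(-5998 + √9508) = -3*(-5998 + 2*√2377) = 17994 - 6*√2377 ≈ 17701.)
A = 609162952/13985657 + 12*√2377/13307 (A = 2*(24310/1051 + (17994 - 6*√2377)/(-13307)) = 2*(24310*(1/1051) + (17994 - 6*√2377)*(-1/13307)) = 2*(24310/1051 + (-17994/13307 + 6*√2377/13307)) = 2*(304581476/13985657 + 6*√2377/13307) = 609162952/13985657 + 12*√2377/13307 ≈ 43.600)
A - 114*(-157) = (609162952/13985657 + 12*√2377/13307) - 114*(-157) = (609162952/13985657 + 12*√2377/13307) - 1*(-17898) = (609162952/13985657 + 12*√2377/13307) + 17898 = 250924451938/13985657 + 12*√2377/13307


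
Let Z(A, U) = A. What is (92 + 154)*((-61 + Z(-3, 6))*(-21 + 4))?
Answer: 267648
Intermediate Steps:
(92 + 154)*((-61 + Z(-3, 6))*(-21 + 4)) = (92 + 154)*((-61 - 3)*(-21 + 4)) = 246*(-64*(-17)) = 246*1088 = 267648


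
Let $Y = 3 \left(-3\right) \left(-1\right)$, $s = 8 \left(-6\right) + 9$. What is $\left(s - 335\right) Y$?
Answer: $-3366$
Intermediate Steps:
$s = -39$ ($s = -48 + 9 = -39$)
$Y = 9$ ($Y = \left(-9\right) \left(-1\right) = 9$)
$\left(s - 335\right) Y = \left(-39 - 335\right) 9 = \left(-374\right) 9 = -3366$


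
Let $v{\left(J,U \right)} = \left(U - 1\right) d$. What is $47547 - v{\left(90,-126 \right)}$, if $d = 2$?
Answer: $47801$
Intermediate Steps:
$v{\left(J,U \right)} = -2 + 2 U$ ($v{\left(J,U \right)} = \left(U - 1\right) 2 = \left(-1 + U\right) 2 = -2 + 2 U$)
$47547 - v{\left(90,-126 \right)} = 47547 - \left(-2 + 2 \left(-126\right)\right) = 47547 - \left(-2 - 252\right) = 47547 - -254 = 47547 + 254 = 47801$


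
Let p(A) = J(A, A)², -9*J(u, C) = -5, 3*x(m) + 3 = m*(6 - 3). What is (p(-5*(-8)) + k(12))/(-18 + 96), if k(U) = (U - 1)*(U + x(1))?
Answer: 10717/6318 ≈ 1.6963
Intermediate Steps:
x(m) = -1 + m (x(m) = -1 + (m*(6 - 3))/3 = -1 + (m*3)/3 = -1 + (3*m)/3 = -1 + m)
J(u, C) = 5/9 (J(u, C) = -⅑*(-5) = 5/9)
p(A) = 25/81 (p(A) = (5/9)² = 25/81)
k(U) = U*(-1 + U) (k(U) = (U - 1)*(U + (-1 + 1)) = (-1 + U)*(U + 0) = (-1 + U)*U = U*(-1 + U))
(p(-5*(-8)) + k(12))/(-18 + 96) = (25/81 + 12*(-1 + 12))/(-18 + 96) = (25/81 + 12*11)/78 = (25/81 + 132)*(1/78) = (10717/81)*(1/78) = 10717/6318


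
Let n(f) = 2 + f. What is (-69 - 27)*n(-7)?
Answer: 480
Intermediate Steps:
(-69 - 27)*n(-7) = (-69 - 27)*(2 - 7) = -96*(-5) = 480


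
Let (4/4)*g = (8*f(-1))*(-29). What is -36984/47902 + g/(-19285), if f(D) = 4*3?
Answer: -9997884/15927415 ≈ -0.62772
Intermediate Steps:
f(D) = 12
g = -2784 (g = (8*12)*(-29) = 96*(-29) = -2784)
-36984/47902 + g/(-19285) = -36984/47902 - 2784/(-19285) = -36984*1/47902 - 2784*(-1/19285) = -18492/23951 + 96/665 = -9997884/15927415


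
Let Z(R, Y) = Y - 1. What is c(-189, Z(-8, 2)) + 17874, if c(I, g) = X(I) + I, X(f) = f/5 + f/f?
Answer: 88241/5 ≈ 17648.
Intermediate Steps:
Z(R, Y) = -1 + Y
X(f) = 1 + f/5 (X(f) = f*(⅕) + 1 = f/5 + 1 = 1 + f/5)
c(I, g) = 1 + 6*I/5 (c(I, g) = (1 + I/5) + I = 1 + 6*I/5)
c(-189, Z(-8, 2)) + 17874 = (1 + (6/5)*(-189)) + 17874 = (1 - 1134/5) + 17874 = -1129/5 + 17874 = 88241/5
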